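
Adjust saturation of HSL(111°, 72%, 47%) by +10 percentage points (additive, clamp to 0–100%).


Original S = 72%
Adjustment = +10 percentage points
New S = 72 + (10) = 82
Clamp to [0, 100] → 82
= HSL(111°, 82%, 47%)


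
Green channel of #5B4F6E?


Color: #5B4F6E
R = 5B = 91
G = 4F = 79
B = 6E = 110
Green = 79


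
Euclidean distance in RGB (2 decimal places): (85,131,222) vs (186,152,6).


d = √[(R₁-R₂)² + (G₁-G₂)² + (B₁-B₂)²]
d = √[(85-186)² + (131-152)² + (222-6)²]
d = √[10201 + 441 + 46656]
d = √57298
d ≈ 239.37


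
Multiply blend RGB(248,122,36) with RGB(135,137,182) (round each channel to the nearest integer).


Multiply: C = A×B/255, rounded to nearest integer
R: 248×135/255 = 33480/255 ≈ 131.294 → 131
G: 122×137/255 = 16714/255 ≈ 65.545 → 66
B: 36×182/255 = 6552/255 ≈ 25.694 → 26
= RGB(131, 66, 26)


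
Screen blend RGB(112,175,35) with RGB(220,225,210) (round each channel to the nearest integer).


Screen: C = 255 - (255-A)×(255-B)/255, rounded to nearest integer
R: 255 - (255-112)×(255-220)/255 = 255 - 5005/255 ≈ 255 - 19.627 = 235.373 → 235
G: 255 - (255-175)×(255-225)/255 = 255 - 2400/255 ≈ 255 - 9.412 = 245.588 → 246
B: 255 - (255-35)×(255-210)/255 = 255 - 9900/255 ≈ 255 - 38.824 = 216.176 → 216
= RGB(235, 246, 216)


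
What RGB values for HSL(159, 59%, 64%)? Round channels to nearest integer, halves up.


H=159°, S=0.59, L=0.64
C = (1-|2L-1|)×S = (1-|0.28|)×0.59 = 0.4248
H' = H/60 = 159/60 ≈ 2.6500; X = C×(1-|H' mod 2 - 1|) = 0.27612
m = L - C/2 = 0.64 - 0.2124 = 0.4276
Sector ⌊H'⌋ = 2 → (R',G',B') = (0.0, 0.4248, 0.27612)
RGB = ((R'+m)×255, (G'+m)×255, (B'+m)×255) = (109.038, 217.362, 179.4486)
Round half up → RGB(109, 217, 179)


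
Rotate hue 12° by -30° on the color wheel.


New hue = (H + rotation) mod 360
New hue = (12 -30) mod 360
= -18 mod 360
= 342°


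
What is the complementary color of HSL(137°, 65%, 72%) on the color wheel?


Complement = opposite side of color wheel = hue + 180°
H' = (137 + 180) mod 360 = 317°
S and L unchanged.
= HSL(317°, 65%, 72%)


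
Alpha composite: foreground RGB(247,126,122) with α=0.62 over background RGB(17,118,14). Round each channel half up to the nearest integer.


C = α×F + (1-α)×B, with 1-α = 0.38
R: 0.62×247 + 0.38×17 = 153.14 + 6.46 = 159.60 → 160
G: 0.62×126 + 0.38×118 = 78.12 + 44.84 = 122.96 → 123
B: 0.62×122 + 0.38×14 = 75.64 + 5.32 = 80.96 → 81
= RGB(160, 123, 81)


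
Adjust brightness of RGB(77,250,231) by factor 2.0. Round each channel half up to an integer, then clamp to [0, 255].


Multiply each channel by 2.0, round half up, clamp to [0, 255]
R: 77×2.0 = 154
G: 250×2.0 = 500 → clamp → 255
B: 231×2.0 = 462 → clamp → 255
= RGB(154, 255, 255)


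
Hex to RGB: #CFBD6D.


CF → 207 (R)
BD → 189 (G)
6D → 109 (B)
= RGB(207, 189, 109)


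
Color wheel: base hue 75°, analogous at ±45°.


Base hue: 75°
Left analog: (75 - 45) mod 360 = 30°
Right analog: (75 + 45) mod 360 = 120°
Analogous hues = 30° and 120°


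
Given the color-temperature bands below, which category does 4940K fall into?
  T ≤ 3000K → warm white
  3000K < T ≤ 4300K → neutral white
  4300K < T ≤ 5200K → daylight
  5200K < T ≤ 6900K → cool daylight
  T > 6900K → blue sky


Temperature: 4940K
4300K < 4940K ≤ 5200K → daylight
Classification: daylight


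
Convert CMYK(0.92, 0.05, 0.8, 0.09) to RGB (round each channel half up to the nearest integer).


R = 255 × (1-C) × (1-K) = 255 × 0.08 × 0.91 = 18.564 → 19
G = 255 × (1-M) × (1-K) = 255 × 0.95 × 0.91 = 220.4475 → 220
B = 255 × (1-Y) × (1-K) = 255 × 0.20 × 0.91 = 46.41 → 46
= RGB(19, 220, 46)


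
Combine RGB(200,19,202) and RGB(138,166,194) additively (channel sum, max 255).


Additive: each channel = min(255, C₁+C₂)
R: 200+138 = 338 → 255
G: 19+166 = 185 → 185
B: 202+194 = 396 → 255
= RGB(255, 185, 255)


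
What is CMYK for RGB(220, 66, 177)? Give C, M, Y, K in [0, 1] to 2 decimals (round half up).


R'=220/255≈0.8627, G'=66/255≈0.2588, B'=177/255≈0.6941
K = 1 - max(R',G',B') = 1 - 220/255 = 35/255 = 0.13725… → 0.14
(1-R'-K)/(1-K) simplifies to (max-R)/max with max = 220:
C = (220-220)/220 = 0/220 = 0 → 0.00
M = (220-66)/220 = 154/220 = 0.7 → 0.70
Y = (220-177)/220 = 43/220 = 0.19545… → 0.20
= CMYK(0.00, 0.70, 0.20, 0.14)


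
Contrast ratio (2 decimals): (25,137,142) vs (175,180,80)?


Linearize each sRGB channel c=v/255: c/12.92 if c ≤ 0.04045 else ((c+0.055)/1.055)^2.4
L = 0.2126×R_lin + 0.7152×G_lin + 0.0722×B_lin
Color 1 (25,137,142):
  R=25: 25/255≈0.0980 > 0.04045 → ((0.0980+0.055)/1.055)^2.4 ≈ 0.00972
  G=137: 137/255≈0.5373 > 0.04045 → ((0.5373+0.055)/1.055)^2.4 ≈ 0.25016
  B=142: 142/255≈0.5569 > 0.04045 → ((0.5569+0.055)/1.055)^2.4 ≈ 0.27050
  L1 = 0.2126×0.00972 + 0.7152×0.25016 + 0.0722×0.27050 ≈ 0.20051
Color 2 (175,180,80):
  R=175: 175/255≈0.6863 > 0.04045 → ((0.6863+0.055)/1.055)^2.4 ≈ 0.42869
  G=180: 180/255≈0.7059 > 0.04045 → ((0.7059+0.055)/1.055)^2.4 ≈ 0.45641
  B=80: 80/255≈0.3137 > 0.04045 → ((0.3137+0.055)/1.055)^2.4 ≈ 0.08022
  L2 = 0.2126×0.42869 + 0.7152×0.45641 + 0.0722×0.08022 ≈ 0.42336
Lighter = 0.42336, Darker = 0.20051
Ratio = (L_lighter + 0.05) / (L_darker + 0.05)
Ratio = (0.42336 + 0.05) / (0.20051 + 0.05) = 0.47336 / 0.25051 ≈ 1.8896
Ratio ≈ 1.89:1


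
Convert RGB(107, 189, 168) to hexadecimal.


R = 107 → 6B (hex)
G = 189 → BD (hex)
B = 168 → A8 (hex)
Hex = #6BBDA8


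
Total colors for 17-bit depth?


Colors = 2^bits = 2^17
= 131,072 colors


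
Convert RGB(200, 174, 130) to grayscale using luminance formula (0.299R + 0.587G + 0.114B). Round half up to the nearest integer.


Gray = 0.299×R + 0.587×G + 0.114×B
Gray = 0.299×200 + 0.587×174 + 0.114×130
Gray = 59.800 + 102.138 + 14.820
Gray = 176.758 → round half up → 177
Gray = 177


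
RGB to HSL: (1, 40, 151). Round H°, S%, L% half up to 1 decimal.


Normalize: R'=1/255≈0.0039, G'=40/255≈0.1569, B'=151/255≈0.5922
Max=151/255, Min=1/255, Δ=Max-Min=150/255
L = (Max+Min)/2 = (151+1)/510 = 152/510 = 0.29803… → L = 29.8%
L ≤ 0.5 → S = Δ/(Max+Min) = 150/(151+1) = 150/152 = 0.98684… → S = 98.7%
(the 1/255 factors cancel in S and H, so raw channel differences can be used)
Max is B' → H = 60 × ((R-G)/Δ + 4) = 60 × ((1-40)/150 + 4)
  -39/150 + 4 = -0.26 + 4 = 3.74
  H = 60 × 3.74 = 224.4° → H = 224.4°
= HSL(224.4°, 98.7%, 29.8%)


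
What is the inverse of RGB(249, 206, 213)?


Invert: (255-R, 255-G, 255-B)
R: 255-249 = 6
G: 255-206 = 49
B: 255-213 = 42
= RGB(6, 49, 42)


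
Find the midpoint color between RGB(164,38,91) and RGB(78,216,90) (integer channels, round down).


Midpoint: each channel = ⌊(C₁+C₂)/2⌋
R: ⌊(164+78)/2⌋ = 121
G: ⌊(38+216)/2⌋ = 127
B: ⌊(91+90)/2⌋ = 90
= RGB(121, 127, 90)


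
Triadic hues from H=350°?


Triadic: equally spaced at 120° intervals
H1 = 350°
H2 = (350 + 120) mod 360 = 110°
H3 = (350 + 240) mod 360 = 230°
Triadic = 350°, 110°, 230°


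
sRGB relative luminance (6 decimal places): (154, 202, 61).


Linearize each channel (sRGB transfer function): c = v/255; c_lin = c/12.92 if c ≤ 0.04045, else ((c+0.055)/1.055)^2.4
  R: 154/255 ≈ 0.603922 > 0.04045 → ((0.603922+0.055)/1.055)^2.4 ≈ 0.323143
  G: 202/255 ≈ 0.792157 > 0.04045 → ((0.792157+0.055)/1.055)^2.4 ≈ 0.590619
  B: 61/255 ≈ 0.239216 > 0.04045 → ((0.239216+0.055)/1.055)^2.4 ≈ 0.046665
R_lin = 0.323143, G_lin = 0.590619, B_lin = 0.046665
L = 0.2126×R + 0.7152×G + 0.0722×B
L = 0.2126×0.323143 + 0.7152×0.590619 + 0.0722×0.046665
L ≈ 0.494480


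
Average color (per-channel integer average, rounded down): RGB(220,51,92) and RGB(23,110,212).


Midpoint: each channel = ⌊(C₁+C₂)/2⌋
R: ⌊(220+23)/2⌋ = 121
G: ⌊(51+110)/2⌋ = 80
B: ⌊(92+212)/2⌋ = 152
= RGB(121, 80, 152)


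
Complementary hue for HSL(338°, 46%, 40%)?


Complement = opposite side of color wheel = hue + 180°
H' = (338 + 180) mod 360 = 158°
S and L unchanged.
= HSL(158°, 46%, 40%)


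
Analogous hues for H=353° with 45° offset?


Base hue: 353°
Left analog: (353 - 45) mod 360 = 308°
Right analog: (353 + 45) mod 360 = 38°
Analogous hues = 308° and 38°


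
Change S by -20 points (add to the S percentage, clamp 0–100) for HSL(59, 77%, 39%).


Original S = 77%
Adjustment = -20 percentage points
New S = 77 + (-20) = 57
Clamp to [0, 100] → 57
= HSL(59°, 57%, 39%)


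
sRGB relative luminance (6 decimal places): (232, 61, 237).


Linearize each channel (sRGB transfer function): c = v/255; c_lin = c/12.92 if c ≤ 0.04045, else ((c+0.055)/1.055)^2.4
  R: 232/255 ≈ 0.909804 > 0.04045 → ((0.909804+0.055)/1.055)^2.4 ≈ 0.806952
  G: 61/255 ≈ 0.239216 > 0.04045 → ((0.239216+0.055)/1.055)^2.4 ≈ 0.046665
  B: 237/255 ≈ 0.929412 > 0.04045 → ((0.929412+0.055)/1.055)^2.4 ≈ 0.846873
R_lin = 0.806952, G_lin = 0.046665, B_lin = 0.846873
L = 0.2126×R + 0.7152×G + 0.0722×B
L = 0.2126×0.806952 + 0.7152×0.046665 + 0.0722×0.846873
L ≈ 0.266077


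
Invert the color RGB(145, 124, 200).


Invert: (255-R, 255-G, 255-B)
R: 255-145 = 110
G: 255-124 = 131
B: 255-200 = 55
= RGB(110, 131, 55)


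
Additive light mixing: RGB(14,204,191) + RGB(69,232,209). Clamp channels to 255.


Additive: each channel = min(255, C₁+C₂)
R: 14+69 = 83 → 83
G: 204+232 = 436 → 255
B: 191+209 = 400 → 255
= RGB(83, 255, 255)


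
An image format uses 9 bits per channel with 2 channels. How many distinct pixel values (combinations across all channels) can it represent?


Total bits = 9 bits/channel × 2 channels = 18 bits
Distinct pixel values = 2^18
= 262,144 pixel values


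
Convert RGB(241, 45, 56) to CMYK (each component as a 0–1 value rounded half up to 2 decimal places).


R'=241/255≈0.9451, G'=45/255≈0.1765, B'=56/255≈0.2196
K = 1 - max(R',G',B') = 1 - 241/255 = 14/255 = 0.05490… → 0.05
(1-R'-K)/(1-K) simplifies to (max-R)/max with max = 241:
C = (241-241)/241 = 0/241 = 0 → 0.00
M = (241-45)/241 = 196/241 = 0.81327… → 0.81
Y = (241-56)/241 = 185/241 = 0.76763… → 0.77
= CMYK(0.00, 0.81, 0.77, 0.05)


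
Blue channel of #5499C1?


Color: #5499C1
R = 54 = 84
G = 99 = 153
B = C1 = 193
Blue = 193


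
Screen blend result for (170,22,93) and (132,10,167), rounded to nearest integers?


Screen: C = 255 - (255-A)×(255-B)/255, rounded to nearest integer
R: 255 - (255-170)×(255-132)/255 = 255 - 10455/255 ≈ 255 - 41.000 = 214.000 → 214
G: 255 - (255-22)×(255-10)/255 = 255 - 57085/255 ≈ 255 - 223.863 = 31.137 → 31
B: 255 - (255-93)×(255-167)/255 = 255 - 14256/255 ≈ 255 - 55.906 = 199.094 → 199
= RGB(214, 31, 199)


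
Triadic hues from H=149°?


Triadic: equally spaced at 120° intervals
H1 = 149°
H2 = (149 + 120) mod 360 = 269°
H3 = (149 + 240) mod 360 = 29°
Triadic = 149°, 269°, 29°


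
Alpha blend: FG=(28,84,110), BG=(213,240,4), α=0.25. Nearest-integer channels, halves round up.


C = α×F + (1-α)×B, with 1-α = 0.75
R: 0.25×28 + 0.75×213 = 7.00 + 159.75 = 166.75 → 167
G: 0.25×84 + 0.75×240 = 21.00 + 180.00 = 201.00 → 201
B: 0.25×110 + 0.75×4 = 27.50 + 3.00 = 30.50 → 31
= RGB(167, 201, 31)


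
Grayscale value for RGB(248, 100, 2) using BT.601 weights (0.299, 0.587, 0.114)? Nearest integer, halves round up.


Gray = 0.299×R + 0.587×G + 0.114×B
Gray = 0.299×248 + 0.587×100 + 0.114×2
Gray = 74.152 + 58.700 + 0.228
Gray = 133.080 → round half up → 133
Gray = 133


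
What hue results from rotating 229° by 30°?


New hue = (H + rotation) mod 360
New hue = (229 + 30) mod 360
= 259 mod 360
= 259°


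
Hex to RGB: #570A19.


57 → 87 (R)
0A → 10 (G)
19 → 25 (B)
= RGB(87, 10, 25)


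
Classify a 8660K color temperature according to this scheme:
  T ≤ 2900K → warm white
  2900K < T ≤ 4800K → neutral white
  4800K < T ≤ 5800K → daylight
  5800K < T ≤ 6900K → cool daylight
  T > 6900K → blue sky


Temperature: 8660K
8660K > 6900K → blue sky
Classification: blue sky


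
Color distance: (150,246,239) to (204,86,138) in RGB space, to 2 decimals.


d = √[(R₁-R₂)² + (G₁-G₂)² + (B₁-B₂)²]
d = √[(150-204)² + (246-86)² + (239-138)²]
d = √[2916 + 25600 + 10201]
d = √38717
d ≈ 196.77


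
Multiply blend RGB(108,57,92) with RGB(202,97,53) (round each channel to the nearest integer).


Multiply: C = A×B/255, rounded to nearest integer
R: 108×202/255 = 21816/255 ≈ 85.553 → 86
G: 57×97/255 = 5529/255 ≈ 21.682 → 22
B: 92×53/255 = 4876/255 ≈ 19.122 → 19
= RGB(86, 22, 19)


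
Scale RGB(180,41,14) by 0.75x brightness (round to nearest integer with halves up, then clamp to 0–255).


Multiply each channel by 0.75, round half up, clamp to [0, 255]
R: 180×0.75 = 135
G: 41×0.75 = 30.75 → round → 31
B: 14×0.75 = 10.5 → round → 11
= RGB(135, 31, 11)


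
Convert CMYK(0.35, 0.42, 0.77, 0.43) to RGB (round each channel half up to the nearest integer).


R = 255 × (1-C) × (1-K) = 255 × 0.65 × 0.57 = 94.4775 → 94
G = 255 × (1-M) × (1-K) = 255 × 0.58 × 0.57 = 84.303 → 84
B = 255 × (1-Y) × (1-K) = 255 × 0.23 × 0.57 = 33.4305 → 33
= RGB(94, 84, 33)


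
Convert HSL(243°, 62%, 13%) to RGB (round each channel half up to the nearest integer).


H=243°, S=0.62, L=0.13
C = (1-|2L-1|)×S = (1-|-0.74|)×0.62 = 0.1612
H' = H/60 = 243/60 ≈ 4.0500; X = C×(1-|H' mod 2 - 1|) = 0.00806
m = L - C/2 = 0.13 - 0.0806 = 0.0494
Sector ⌊H'⌋ = 4 → (R',G',B') = (0.00806, 0.0, 0.1612)
RGB = ((R'+m)×255, (G'+m)×255, (B'+m)×255) = (14.6523, 12.597, 53.703)
Round half up → RGB(15, 13, 54)


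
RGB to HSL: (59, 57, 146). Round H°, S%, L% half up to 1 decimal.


Normalize: R'=59/255≈0.2314, G'=57/255≈0.2235, B'=146/255≈0.5725
Max=146/255, Min=57/255, Δ=Max-Min=89/255
L = (Max+Min)/2 = (146+57)/510 = 203/510 = 0.39803… → L = 39.8%
L ≤ 0.5 → S = Δ/(Max+Min) = 89/(146+57) = 89/203 = 0.43842… → S = 43.8%
(the 1/255 factors cancel in S and H, so raw channel differences can be used)
Max is B' → H = 60 × ((R-G)/Δ + 4) = 60 × ((59-57)/89 + 4)
  2/89 + 4 = 0.0224… + 4 = 4.0224…
  H = 60 × 4.0224… = 241.348…° → H = 241.3°
= HSL(241.3°, 43.8%, 39.8%)


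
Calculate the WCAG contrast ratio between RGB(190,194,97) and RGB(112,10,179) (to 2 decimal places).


Linearize each sRGB channel c=v/255: c/12.92 if c ≤ 0.04045 else ((c+0.055)/1.055)^2.4
L = 0.2126×R_lin + 0.7152×G_lin + 0.0722×B_lin
Color 1 (190,194,97):
  R=190: 190/255≈0.7451 > 0.04045 → ((0.7451+0.055)/1.055)^2.4 ≈ 0.51492
  G=194: 194/255≈0.7608 > 0.04045 → ((0.7608+0.055)/1.055)^2.4 ≈ 0.53948
  B=97: 97/255≈0.3804 > 0.04045 → ((0.3804+0.055)/1.055)^2.4 ≈ 0.11954
  L1 = 0.2126×0.51492 + 0.7152×0.53948 + 0.0722×0.11954 ≈ 0.50394
Color 2 (112,10,179):
  R=112: 112/255≈0.4392 > 0.04045 → ((0.4392+0.055)/1.055)^2.4 ≈ 0.16203
  G=10: 10/255≈0.0392 ≤ 0.04045 → 0.0392/12.92 ≈ 0.00304
  B=179: 179/255≈0.7020 > 0.04045 → ((0.7020+0.055)/1.055)^2.4 ≈ 0.45079
  L2 = 0.2126×0.16203 + 0.7152×0.00304 + 0.0722×0.45079 ≈ 0.06917
Lighter = 0.50394, Darker = 0.06917
Ratio = (L_lighter + 0.05) / (L_darker + 0.05)
Ratio = (0.50394 + 0.05) / (0.06917 + 0.05) = 0.55394 / 0.11917 ≈ 4.6485
Ratio ≈ 4.65:1


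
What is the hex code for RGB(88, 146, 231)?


R = 88 → 58 (hex)
G = 146 → 92 (hex)
B = 231 → E7 (hex)
Hex = #5892E7


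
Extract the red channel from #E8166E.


Color: #E8166E
R = E8 = 232
G = 16 = 22
B = 6E = 110
Red = 232


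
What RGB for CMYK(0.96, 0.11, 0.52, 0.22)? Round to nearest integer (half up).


R = 255 × (1-C) × (1-K) = 255 × 0.04 × 0.78 = 7.956 → 8
G = 255 × (1-M) × (1-K) = 255 × 0.89 × 0.78 = 177.021 → 177
B = 255 × (1-Y) × (1-K) = 255 × 0.48 × 0.78 = 95.472 → 95
= RGB(8, 177, 95)


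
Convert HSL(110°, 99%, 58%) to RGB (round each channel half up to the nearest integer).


H=110°, S=0.99, L=0.58
C = (1-|2L-1|)×S = (1-|0.16|)×0.99 = 0.8316
H' = H/60 = 110/60 ≈ 1.8333; X = C×(1-|H' mod 2 - 1|) = 0.1386
m = L - C/2 = 0.58 - 0.4158 = 0.1642
Sector ⌊H'⌋ = 1 → (R',G',B') = (0.1386, 0.8316, 0.0)
RGB = ((R'+m)×255, (G'+m)×255, (B'+m)×255) = (77.214, 253.929, 41.871)
Round half up → RGB(77, 254, 42)


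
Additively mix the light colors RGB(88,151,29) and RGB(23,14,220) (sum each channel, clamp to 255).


Additive: each channel = min(255, C₁+C₂)
R: 88+23 = 111 → 111
G: 151+14 = 165 → 165
B: 29+220 = 249 → 249
= RGB(111, 165, 249)


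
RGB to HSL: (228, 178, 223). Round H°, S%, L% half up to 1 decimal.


Normalize: R'=228/255≈0.8941, G'=178/255≈0.6980, B'=223/255≈0.8745
Max=228/255, Min=178/255, Δ=Max-Min=50/255
L = (Max+Min)/2 = (228+178)/510 = 406/510 = 0.79607… → L = 79.6%
L > 0.5 → S = Δ/(2-Max-Min) = 50/(510-228-178) = 50/104 = 0.48076… → S = 48.1%
(the 1/255 factors cancel in S and H, so raw channel differences can be used)
Max is R' → H = 60 × (((G-B)/Δ) mod 6) = 60 × (((178-223)/50) mod 6)
  (-45)/50 = -0.9; negative, so add 6 → 5.1
  H = 60 × 5.1 = 306° → H = 306.0°
= HSL(306.0°, 48.1%, 79.6%)


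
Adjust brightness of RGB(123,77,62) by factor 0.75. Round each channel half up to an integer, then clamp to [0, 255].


Multiply each channel by 0.75, round half up, clamp to [0, 255]
R: 123×0.75 = 92.25 → round → 92
G: 77×0.75 = 57.75 → round → 58
B: 62×0.75 = 46.5 → round → 47
= RGB(92, 58, 47)


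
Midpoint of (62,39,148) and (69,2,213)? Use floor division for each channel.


Midpoint: each channel = ⌊(C₁+C₂)/2⌋
R: ⌊(62+69)/2⌋ = 65
G: ⌊(39+2)/2⌋ = 20
B: ⌊(148+213)/2⌋ = 180
= RGB(65, 20, 180)


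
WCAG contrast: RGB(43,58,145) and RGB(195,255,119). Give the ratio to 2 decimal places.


Linearize each sRGB channel c=v/255: c/12.92 if c ≤ 0.04045 else ((c+0.055)/1.055)^2.4
L = 0.2126×R_lin + 0.7152×G_lin + 0.0722×B_lin
Color 1 (43,58,145):
  R=43: 43/255≈0.1686 > 0.04045 → ((0.1686+0.055)/1.055)^2.4 ≈ 0.02416
  G=58: 58/255≈0.2275 > 0.04045 → ((0.2275+0.055)/1.055)^2.4 ≈ 0.04231
  B=145: 145/255≈0.5686 > 0.04045 → ((0.5686+0.055)/1.055)^2.4 ≈ 0.28315
  L1 = 0.2126×0.02416 + 0.7152×0.04231 + 0.0722×0.28315 ≈ 0.05584
Color 2 (195,255,119):
  R=195: 195/255≈0.7647 > 0.04045 → ((0.7647+0.055)/1.055)^2.4 ≈ 0.54572
  G=255: 255/255≈1.0000 > 0.04045 → ((1.0000+0.055)/1.055)^2.4 ≈ 1.00000
  B=119: 119/255≈0.4667 > 0.04045 → ((0.4667+0.055)/1.055)^2.4 ≈ 0.18447
  L2 = 0.2126×0.54572 + 0.7152×1.00000 + 0.0722×0.18447 ≈ 0.84454
Lighter = 0.84454, Darker = 0.05584
Ratio = (L_lighter + 0.05) / (L_darker + 0.05)
Ratio = (0.84454 + 0.05) / (0.05584 + 0.05) = 0.89454 / 0.10584 ≈ 8.4518
Ratio ≈ 8.45:1


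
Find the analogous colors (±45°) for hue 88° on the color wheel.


Base hue: 88°
Left analog: (88 - 45) mod 360 = 43°
Right analog: (88 + 45) mod 360 = 133°
Analogous hues = 43° and 133°


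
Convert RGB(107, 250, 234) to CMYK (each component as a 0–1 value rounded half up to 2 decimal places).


R'=107/255≈0.4196, G'=250/255≈0.9804, B'=234/255≈0.9176
K = 1 - max(R',G',B') = 1 - 250/255 = 5/255 = 0.01960… → 0.02
(1-R'-K)/(1-K) simplifies to (max-R)/max with max = 250:
C = (250-107)/250 = 143/250 = 0.572 → 0.57
M = (250-250)/250 = 0/250 = 0 → 0.00
Y = (250-234)/250 = 16/250 = 0.064 → 0.06
= CMYK(0.57, 0.00, 0.06, 0.02)


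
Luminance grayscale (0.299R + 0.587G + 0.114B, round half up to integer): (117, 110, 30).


Gray = 0.299×R + 0.587×G + 0.114×B
Gray = 0.299×117 + 0.587×110 + 0.114×30
Gray = 34.983 + 64.570 + 3.420
Gray = 102.973 → round half up → 103
Gray = 103


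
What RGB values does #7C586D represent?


7C → 124 (R)
58 → 88 (G)
6D → 109 (B)
= RGB(124, 88, 109)


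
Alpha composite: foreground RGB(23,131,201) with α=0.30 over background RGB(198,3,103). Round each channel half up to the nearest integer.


C = α×F + (1-α)×B, with 1-α = 0.70
R: 0.30×23 + 0.70×198 = 6.90 + 138.60 = 145.50 → 146
G: 0.30×131 + 0.70×3 = 39.30 + 2.10 = 41.40 → 41
B: 0.30×201 + 0.70×103 = 60.30 + 72.10 = 132.40 → 132
= RGB(146, 41, 132)


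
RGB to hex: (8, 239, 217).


R = 8 → 08 (hex)
G = 239 → EF (hex)
B = 217 → D9 (hex)
Hex = #08EFD9


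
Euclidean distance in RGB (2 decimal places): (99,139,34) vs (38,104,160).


d = √[(R₁-R₂)² + (G₁-G₂)² + (B₁-B₂)²]
d = √[(99-38)² + (139-104)² + (34-160)²]
d = √[3721 + 1225 + 15876]
d = √20822
d ≈ 144.30


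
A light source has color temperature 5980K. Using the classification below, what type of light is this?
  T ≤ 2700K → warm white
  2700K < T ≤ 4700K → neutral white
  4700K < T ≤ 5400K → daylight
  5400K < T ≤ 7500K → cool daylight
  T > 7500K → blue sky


Temperature: 5980K
5400K < 5980K ≤ 7500K → cool daylight
Classification: cool daylight


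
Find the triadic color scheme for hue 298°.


Triadic: equally spaced at 120° intervals
H1 = 298°
H2 = (298 + 120) mod 360 = 58°
H3 = (298 + 240) mod 360 = 178°
Triadic = 298°, 58°, 178°


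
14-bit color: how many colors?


Colors = 2^bits = 2^14
= 16,384 colors


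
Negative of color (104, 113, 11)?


Invert: (255-R, 255-G, 255-B)
R: 255-104 = 151
G: 255-113 = 142
B: 255-11 = 244
= RGB(151, 142, 244)


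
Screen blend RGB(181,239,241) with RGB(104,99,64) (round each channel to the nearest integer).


Screen: C = 255 - (255-A)×(255-B)/255, rounded to nearest integer
R: 255 - (255-181)×(255-104)/255 = 255 - 11174/255 ≈ 255 - 43.820 = 211.180 → 211
G: 255 - (255-239)×(255-99)/255 = 255 - 2496/255 ≈ 255 - 9.788 = 245.212 → 245
B: 255 - (255-241)×(255-64)/255 = 255 - 2674/255 ≈ 255 - 10.486 = 244.514 → 245
= RGB(211, 245, 245)


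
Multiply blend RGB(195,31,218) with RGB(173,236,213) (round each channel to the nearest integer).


Multiply: C = A×B/255, rounded to nearest integer
R: 195×173/255 = 33735/255 ≈ 132.294 → 132
G: 31×236/255 = 7316/255 ≈ 28.690 → 29
B: 218×213/255 = 46434/255 ≈ 182.094 → 182
= RGB(132, 29, 182)


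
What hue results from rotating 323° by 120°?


New hue = (H + rotation) mod 360
New hue = (323 + 120) mod 360
= 443 mod 360
= 83°


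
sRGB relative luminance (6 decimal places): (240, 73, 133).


Linearize each channel (sRGB transfer function): c = v/255; c_lin = c/12.92 if c ≤ 0.04045, else ((c+0.055)/1.055)^2.4
  R: 240/255 ≈ 0.941176 > 0.04045 → ((0.941176+0.055)/1.055)^2.4 ≈ 0.871367
  G: 73/255 ≈ 0.286275 > 0.04045 → ((0.286275+0.055)/1.055)^2.4 ≈ 0.066626
  B: 133/255 ≈ 0.521569 > 0.04045 → ((0.521569+0.055)/1.055)^2.4 ≈ 0.234551
R_lin = 0.871367, G_lin = 0.066626, B_lin = 0.234551
L = 0.2126×R + 0.7152×G + 0.0722×B
L = 0.2126×0.871367 + 0.7152×0.066626 + 0.0722×0.234551
L ≈ 0.249838


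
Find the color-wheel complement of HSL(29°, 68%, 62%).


Complement = opposite side of color wheel = hue + 180°
H' = (29 + 180) mod 360 = 209°
S and L unchanged.
= HSL(209°, 68%, 62%)


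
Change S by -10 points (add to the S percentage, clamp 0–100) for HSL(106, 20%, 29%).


Original S = 20%
Adjustment = -10 percentage points
New S = 20 + (-10) = 10
Clamp to [0, 100] → 10
= HSL(106°, 10%, 29%)


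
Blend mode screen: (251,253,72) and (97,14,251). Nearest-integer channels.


Screen: C = 255 - (255-A)×(255-B)/255, rounded to nearest integer
R: 255 - (255-251)×(255-97)/255 = 255 - 632/255 ≈ 255 - 2.478 = 252.522 → 253
G: 255 - (255-253)×(255-14)/255 = 255 - 482/255 ≈ 255 - 1.890 = 253.110 → 253
B: 255 - (255-72)×(255-251)/255 = 255 - 732/255 ≈ 255 - 2.871 = 252.129 → 252
= RGB(253, 253, 252)


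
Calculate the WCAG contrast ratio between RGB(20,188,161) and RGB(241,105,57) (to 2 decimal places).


Linearize each sRGB channel c=v/255: c/12.92 if c ≤ 0.04045 else ((c+0.055)/1.055)^2.4
L = 0.2126×R_lin + 0.7152×G_lin + 0.0722×B_lin
Color 1 (20,188,161):
  R=20: 20/255≈0.0784 > 0.04045 → ((0.0784+0.055)/1.055)^2.4 ≈ 0.00700
  G=188: 188/255≈0.7373 > 0.04045 → ((0.7373+0.055)/1.055)^2.4 ≈ 0.50289
  B=161: 161/255≈0.6314 > 0.04045 → ((0.6314+0.055)/1.055)^2.4 ≈ 0.35640
  L1 = 0.2126×0.00700 + 0.7152×0.50289 + 0.0722×0.35640 ≈ 0.38688
Color 2 (241,105,57):
  R=241: 241/255≈0.9451 > 0.04045 → ((0.9451+0.055)/1.055)^2.4 ≈ 0.87962
  G=105: 105/255≈0.4118 > 0.04045 → ((0.4118+0.055)/1.055)^2.4 ≈ 0.14126
  B=57: 57/255≈0.2235 > 0.04045 → ((0.2235+0.055)/1.055)^2.4 ≈ 0.04092
  L2 = 0.2126×0.87962 + 0.7152×0.14126 + 0.0722×0.04092 ≈ 0.29099
Lighter = 0.38688, Darker = 0.29099
Ratio = (L_lighter + 0.05) / (L_darker + 0.05)
Ratio = (0.38688 + 0.05) / (0.29099 + 0.05) = 0.43688 / 0.34099 ≈ 1.2812
Ratio ≈ 1.28:1


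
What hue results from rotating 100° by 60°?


New hue = (H + rotation) mod 360
New hue = (100 + 60) mod 360
= 160 mod 360
= 160°


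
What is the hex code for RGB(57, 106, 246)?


R = 57 → 39 (hex)
G = 106 → 6A (hex)
B = 246 → F6 (hex)
Hex = #396AF6


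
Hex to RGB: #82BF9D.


82 → 130 (R)
BF → 191 (G)
9D → 157 (B)
= RGB(130, 191, 157)


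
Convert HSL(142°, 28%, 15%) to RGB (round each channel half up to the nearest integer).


H=142°, S=0.28, L=0.15
C = (1-|2L-1|)×S = (1-|-0.70|)×0.28 = 0.084
H' = H/60 = 142/60 ≈ 2.3667; X = C×(1-|H' mod 2 - 1|) = 0.0308
m = L - C/2 = 0.15 - 0.042 = 0.108
Sector ⌊H'⌋ = 2 → (R',G',B') = (0.0, 0.084, 0.0308)
RGB = ((R'+m)×255, (G'+m)×255, (B'+m)×255) = (27.54, 48.96, 35.394)
Round half up → RGB(28, 49, 35)


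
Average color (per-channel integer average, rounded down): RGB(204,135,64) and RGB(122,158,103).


Midpoint: each channel = ⌊(C₁+C₂)/2⌋
R: ⌊(204+122)/2⌋ = 163
G: ⌊(135+158)/2⌋ = 146
B: ⌊(64+103)/2⌋ = 83
= RGB(163, 146, 83)


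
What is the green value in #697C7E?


Color: #697C7E
R = 69 = 105
G = 7C = 124
B = 7E = 126
Green = 124


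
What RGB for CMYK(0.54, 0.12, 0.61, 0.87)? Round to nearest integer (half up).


R = 255 × (1-C) × (1-K) = 255 × 0.46 × 0.13 = 15.249 → 15
G = 255 × (1-M) × (1-K) = 255 × 0.88 × 0.13 = 29.172 → 29
B = 255 × (1-Y) × (1-K) = 255 × 0.39 × 0.13 = 12.9285 → 13
= RGB(15, 29, 13)


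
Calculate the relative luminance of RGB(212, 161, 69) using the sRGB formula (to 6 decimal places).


Linearize each channel (sRGB transfer function): c = v/255; c_lin = c/12.92 if c ≤ 0.04045, else ((c+0.055)/1.055)^2.4
  R: 212/255 ≈ 0.831373 > 0.04045 → ((0.831373+0.055)/1.055)^2.4 ≈ 0.658375
  G: 161/255 ≈ 0.631373 > 0.04045 → ((0.631373+0.055)/1.055)^2.4 ≈ 0.356400
  B: 69/255 ≈ 0.270588 > 0.04045 → ((0.270588+0.055)/1.055)^2.4 ≈ 0.059511
R_lin = 0.658375, G_lin = 0.356400, B_lin = 0.059511
L = 0.2126×R + 0.7152×G + 0.0722×B
L = 0.2126×0.658375 + 0.7152×0.356400 + 0.0722×0.059511
L ≈ 0.399165


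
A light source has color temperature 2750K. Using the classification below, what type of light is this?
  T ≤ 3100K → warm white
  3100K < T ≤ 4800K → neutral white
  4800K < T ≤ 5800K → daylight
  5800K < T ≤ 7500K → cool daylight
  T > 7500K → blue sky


Temperature: 2750K
2750K ≤ 3100K → warm white
Classification: warm white


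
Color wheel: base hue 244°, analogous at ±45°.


Base hue: 244°
Left analog: (244 - 45) mod 360 = 199°
Right analog: (244 + 45) mod 360 = 289°
Analogous hues = 199° and 289°


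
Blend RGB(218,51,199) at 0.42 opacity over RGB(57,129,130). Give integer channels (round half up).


C = α×F + (1-α)×B, with 1-α = 0.58
R: 0.42×218 + 0.58×57 = 91.56 + 33.06 = 124.62 → 125
G: 0.42×51 + 0.58×129 = 21.42 + 74.82 = 96.24 → 96
B: 0.42×199 + 0.58×130 = 83.58 + 75.40 = 158.98 → 159
= RGB(125, 96, 159)


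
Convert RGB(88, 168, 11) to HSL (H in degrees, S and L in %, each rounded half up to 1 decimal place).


Normalize: R'=88/255≈0.3451, G'=168/255≈0.6588, B'=11/255≈0.0431
Max=168/255, Min=11/255, Δ=Max-Min=157/255
L = (Max+Min)/2 = (168+11)/510 = 179/510 = 0.35098… → L = 35.1%
L ≤ 0.5 → S = Δ/(Max+Min) = 157/(168+11) = 157/179 = 0.87709… → S = 87.7%
(the 1/255 factors cancel in S and H, so raw channel differences can be used)
Max is G' → H = 60 × ((B-R)/Δ + 2) = 60 × ((11-88)/157 + 2)
  -77/157 + 2 = -0.4904… + 2 = 1.5095…
  H = 60 × 1.5095… = 90.573…° → H = 90.6°
= HSL(90.6°, 87.7%, 35.1%)


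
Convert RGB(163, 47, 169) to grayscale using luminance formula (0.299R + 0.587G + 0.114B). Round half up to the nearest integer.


Gray = 0.299×R + 0.587×G + 0.114×B
Gray = 0.299×163 + 0.587×47 + 0.114×169
Gray = 48.737 + 27.589 + 19.266
Gray = 95.592 → round half up → 96
Gray = 96


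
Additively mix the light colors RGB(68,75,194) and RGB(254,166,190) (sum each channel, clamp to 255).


Additive: each channel = min(255, C₁+C₂)
R: 68+254 = 322 → 255
G: 75+166 = 241 → 241
B: 194+190 = 384 → 255
= RGB(255, 241, 255)


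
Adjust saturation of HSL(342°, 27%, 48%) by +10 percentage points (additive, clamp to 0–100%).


Original S = 27%
Adjustment = +10 percentage points
New S = 27 + (10) = 37
Clamp to [0, 100] → 37
= HSL(342°, 37%, 48%)


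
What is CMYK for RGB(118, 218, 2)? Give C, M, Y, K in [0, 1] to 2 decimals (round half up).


R'=118/255≈0.4627, G'=218/255≈0.8549, B'=2/255≈0.0078
K = 1 - max(R',G',B') = 1 - 218/255 = 37/255 = 0.14509… → 0.15
(1-R'-K)/(1-K) simplifies to (max-R)/max with max = 218:
C = (218-118)/218 = 100/218 = 0.45871… → 0.46
M = (218-218)/218 = 0/218 = 0 → 0.00
Y = (218-2)/218 = 216/218 = 0.99082… → 0.99
= CMYK(0.46, 0.00, 0.99, 0.15)


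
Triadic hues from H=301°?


Triadic: equally spaced at 120° intervals
H1 = 301°
H2 = (301 + 120) mod 360 = 61°
H3 = (301 + 240) mod 360 = 181°
Triadic = 301°, 61°, 181°


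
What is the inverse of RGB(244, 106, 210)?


Invert: (255-R, 255-G, 255-B)
R: 255-244 = 11
G: 255-106 = 149
B: 255-210 = 45
= RGB(11, 149, 45)


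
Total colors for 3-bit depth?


Colors = 2^bits = 2^3
= 8 colors


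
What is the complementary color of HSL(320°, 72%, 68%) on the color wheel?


Complement = opposite side of color wheel = hue + 180°
H' = (320 + 180) mod 360 = 140°
S and L unchanged.
= HSL(140°, 72%, 68%)


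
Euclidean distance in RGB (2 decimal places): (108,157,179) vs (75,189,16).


d = √[(R₁-R₂)² + (G₁-G₂)² + (B₁-B₂)²]
d = √[(108-75)² + (157-189)² + (179-16)²]
d = √[1089 + 1024 + 26569]
d = √28682
d ≈ 169.36


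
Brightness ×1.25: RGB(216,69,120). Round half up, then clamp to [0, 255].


Multiply each channel by 1.25, round half up, clamp to [0, 255]
R: 216×1.25 = 270 → clamp → 255
G: 69×1.25 = 86.25 → round → 86
B: 120×1.25 = 150
= RGB(255, 86, 150)


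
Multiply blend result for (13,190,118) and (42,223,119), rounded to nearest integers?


Multiply: C = A×B/255, rounded to nearest integer
R: 13×42/255 = 546/255 ≈ 2.141 → 2
G: 190×223/255 = 42370/255 ≈ 166.157 → 166
B: 118×119/255 = 14042/255 ≈ 55.067 → 55
= RGB(2, 166, 55)


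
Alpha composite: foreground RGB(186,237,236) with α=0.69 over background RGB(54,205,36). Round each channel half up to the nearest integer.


C = α×F + (1-α)×B, with 1-α = 0.31
R: 0.69×186 + 0.31×54 = 128.34 + 16.74 = 145.08 → 145
G: 0.69×237 + 0.31×205 = 163.53 + 63.55 = 227.08 → 227
B: 0.69×236 + 0.31×36 = 162.84 + 11.16 = 174.00 → 174
= RGB(145, 227, 174)


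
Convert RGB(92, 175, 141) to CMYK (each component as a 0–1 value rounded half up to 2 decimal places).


R'=92/255≈0.3608, G'=175/255≈0.6863, B'=141/255≈0.5529
K = 1 - max(R',G',B') = 1 - 175/255 = 80/255 = 0.31372… → 0.31
(1-R'-K)/(1-K) simplifies to (max-R)/max with max = 175:
C = (175-92)/175 = 83/175 = 0.47428… → 0.47
M = (175-175)/175 = 0/175 = 0 → 0.00
Y = (175-141)/175 = 34/175 = 0.19428… → 0.19
= CMYK(0.47, 0.00, 0.19, 0.31)


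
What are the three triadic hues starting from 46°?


Triadic: equally spaced at 120° intervals
H1 = 46°
H2 = (46 + 120) mod 360 = 166°
H3 = (46 + 240) mod 360 = 286°
Triadic = 46°, 166°, 286°


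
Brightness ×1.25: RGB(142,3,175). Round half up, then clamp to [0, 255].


Multiply each channel by 1.25, round half up, clamp to [0, 255]
R: 142×1.25 = 177.5 → round → 178
G: 3×1.25 = 3.75 → round → 4
B: 175×1.25 = 218.75 → round → 219
= RGB(178, 4, 219)


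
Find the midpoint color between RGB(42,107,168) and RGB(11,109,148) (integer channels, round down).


Midpoint: each channel = ⌊(C₁+C₂)/2⌋
R: ⌊(42+11)/2⌋ = 26
G: ⌊(107+109)/2⌋ = 108
B: ⌊(168+148)/2⌋ = 158
= RGB(26, 108, 158)


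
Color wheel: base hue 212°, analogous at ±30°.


Base hue: 212°
Left analog: (212 - 30) mod 360 = 182°
Right analog: (212 + 30) mod 360 = 242°
Analogous hues = 182° and 242°


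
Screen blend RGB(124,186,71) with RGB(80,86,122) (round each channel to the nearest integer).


Screen: C = 255 - (255-A)×(255-B)/255, rounded to nearest integer
R: 255 - (255-124)×(255-80)/255 = 255 - 22925/255 ≈ 255 - 89.902 = 165.098 → 165
G: 255 - (255-186)×(255-86)/255 = 255 - 11661/255 ≈ 255 - 45.729 = 209.271 → 209
B: 255 - (255-71)×(255-122)/255 = 255 - 24472/255 ≈ 255 - 95.969 = 159.031 → 159
= RGB(165, 209, 159)


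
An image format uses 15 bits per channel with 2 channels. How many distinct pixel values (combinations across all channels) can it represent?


Total bits = 15 bits/channel × 2 channels = 30 bits
Distinct pixel values = 2^30
= 1,073,741,824 pixel values


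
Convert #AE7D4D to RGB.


AE → 174 (R)
7D → 125 (G)
4D → 77 (B)
= RGB(174, 125, 77)


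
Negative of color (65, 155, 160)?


Invert: (255-R, 255-G, 255-B)
R: 255-65 = 190
G: 255-155 = 100
B: 255-160 = 95
= RGB(190, 100, 95)


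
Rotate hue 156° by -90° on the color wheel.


New hue = (H + rotation) mod 360
New hue = (156 -90) mod 360
= 66 mod 360
= 66°


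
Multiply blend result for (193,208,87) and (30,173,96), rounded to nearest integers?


Multiply: C = A×B/255, rounded to nearest integer
R: 193×30/255 = 5790/255 ≈ 22.706 → 23
G: 208×173/255 = 35984/255 ≈ 141.114 → 141
B: 87×96/255 = 8352/255 ≈ 32.753 → 33
= RGB(23, 141, 33)


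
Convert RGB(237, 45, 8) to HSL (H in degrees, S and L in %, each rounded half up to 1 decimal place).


Normalize: R'=237/255≈0.9294, G'=45/255≈0.1765, B'=8/255≈0.0314
Max=237/255, Min=8/255, Δ=Max-Min=229/255
L = (Max+Min)/2 = (237+8)/510 = 245/510 = 0.48039… → L = 48.0%
L ≤ 0.5 → S = Δ/(Max+Min) = 229/(237+8) = 229/245 = 0.93469… → S = 93.5%
(the 1/255 factors cancel in S and H, so raw channel differences can be used)
Max is R' → H = 60 × (((G-B)/Δ) mod 6) = 60 × (((45-8)/229) mod 6)
  37/229 = 0.1615…
  H = 60 × 0.1615… = 9.694…° → H = 9.7°
= HSL(9.7°, 93.5%, 48.0%)


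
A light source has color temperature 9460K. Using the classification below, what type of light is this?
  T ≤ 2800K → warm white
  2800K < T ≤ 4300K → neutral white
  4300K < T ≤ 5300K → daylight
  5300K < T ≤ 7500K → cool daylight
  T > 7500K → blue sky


Temperature: 9460K
9460K > 7500K → blue sky
Classification: blue sky


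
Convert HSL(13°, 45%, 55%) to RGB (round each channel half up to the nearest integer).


H=13°, S=0.45, L=0.55
C = (1-|2L-1|)×S = (1-|0.10|)×0.45 = 0.405
H' = H/60 = 13/60 ≈ 0.2167; X = C×(1-|H' mod 2 - 1|) = 0.08775
m = L - C/2 = 0.55 - 0.2025 = 0.3475
Sector ⌊H'⌋ = 0 → (R',G',B') = (0.405, 0.08775, 0.0)
RGB = ((R'+m)×255, (G'+m)×255, (B'+m)×255) = (191.8875, 110.98875, 88.6125)
Round half up → RGB(192, 111, 89)


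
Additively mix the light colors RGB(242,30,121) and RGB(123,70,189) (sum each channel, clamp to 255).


Additive: each channel = min(255, C₁+C₂)
R: 242+123 = 365 → 255
G: 30+70 = 100 → 100
B: 121+189 = 310 → 255
= RGB(255, 100, 255)


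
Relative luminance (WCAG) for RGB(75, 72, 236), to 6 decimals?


Linearize each channel (sRGB transfer function): c = v/255; c_lin = c/12.92 if c ≤ 0.04045, else ((c+0.055)/1.055)^2.4
  R: 75/255 ≈ 0.294118 > 0.04045 → ((0.294118+0.055)/1.055)^2.4 ≈ 0.070360
  G: 72/255 ≈ 0.282353 > 0.04045 → ((0.282353+0.055)/1.055)^2.4 ≈ 0.064803
  B: 236/255 ≈ 0.925490 > 0.04045 → ((0.925490+0.055)/1.055)^2.4 ≈ 0.838799
R_lin = 0.070360, G_lin = 0.064803, B_lin = 0.838799
L = 0.2126×R + 0.7152×G + 0.0722×B
L = 0.2126×0.070360 + 0.7152×0.064803 + 0.0722×0.838799
L ≈ 0.121867


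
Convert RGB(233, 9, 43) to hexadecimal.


R = 233 → E9 (hex)
G = 9 → 09 (hex)
B = 43 → 2B (hex)
Hex = #E9092B


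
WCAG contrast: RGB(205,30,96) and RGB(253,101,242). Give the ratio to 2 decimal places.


Linearize each sRGB channel c=v/255: c/12.92 if c ≤ 0.04045 else ((c+0.055)/1.055)^2.4
L = 0.2126×R_lin + 0.7152×G_lin + 0.0722×B_lin
Color 1 (205,30,96):
  R=205: 205/255≈0.8039 > 0.04045 → ((0.8039+0.055)/1.055)^2.4 ≈ 0.61050
  G=30: 30/255≈0.1176 > 0.04045 → ((0.1176+0.055)/1.055)^2.4 ≈ 0.01298
  B=96: 96/255≈0.3765 > 0.04045 → ((0.3765+0.055)/1.055)^2.4 ≈ 0.11697
  L1 = 0.2126×0.61050 + 0.7152×0.01298 + 0.0722×0.11697 ≈ 0.14752
Color 2 (253,101,242):
  R=253: 253/255≈0.9922 > 0.04045 → ((0.9922+0.055)/1.055)^2.4 ≈ 0.98225
  G=101: 101/255≈0.3961 > 0.04045 → ((0.3961+0.055)/1.055)^2.4 ≈ 0.13014
  B=242: 242/255≈0.9490 > 0.04045 → ((0.9490+0.055)/1.055)^2.4 ≈ 0.88792
  L2 = 0.2126×0.98225 + 0.7152×0.13014 + 0.0722×0.88792 ≈ 0.36601
Lighter = 0.36601, Darker = 0.14752
Ratio = (L_lighter + 0.05) / (L_darker + 0.05)
Ratio = (0.36601 + 0.05) / (0.14752 + 0.05) = 0.41601 / 0.19752 ≈ 2.1061
Ratio ≈ 2.11:1


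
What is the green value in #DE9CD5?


Color: #DE9CD5
R = DE = 222
G = 9C = 156
B = D5 = 213
Green = 156


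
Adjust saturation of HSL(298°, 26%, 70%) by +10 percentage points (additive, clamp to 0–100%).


Original S = 26%
Adjustment = +10 percentage points
New S = 26 + (10) = 36
Clamp to [0, 100] → 36
= HSL(298°, 36%, 70%)


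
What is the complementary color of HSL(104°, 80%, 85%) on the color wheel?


Complement = opposite side of color wheel = hue + 180°
H' = (104 + 180) mod 360 = 284°
S and L unchanged.
= HSL(284°, 80%, 85%)


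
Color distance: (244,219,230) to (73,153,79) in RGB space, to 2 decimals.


d = √[(R₁-R₂)² + (G₁-G₂)² + (B₁-B₂)²]
d = √[(244-73)² + (219-153)² + (230-79)²]
d = √[29241 + 4356 + 22801]
d = √56398
d ≈ 237.48


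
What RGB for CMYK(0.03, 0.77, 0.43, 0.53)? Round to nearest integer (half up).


R = 255 × (1-C) × (1-K) = 255 × 0.97 × 0.47 = 116.2545 → 116
G = 255 × (1-M) × (1-K) = 255 × 0.23 × 0.47 = 27.5655 → 28
B = 255 × (1-Y) × (1-K) = 255 × 0.57 × 0.47 = 68.3145 → 68
= RGB(116, 28, 68)


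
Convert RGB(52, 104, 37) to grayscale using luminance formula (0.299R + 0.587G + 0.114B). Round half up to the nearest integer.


Gray = 0.299×R + 0.587×G + 0.114×B
Gray = 0.299×52 + 0.587×104 + 0.114×37
Gray = 15.548 + 61.048 + 4.218
Gray = 80.814 → round half up → 81
Gray = 81


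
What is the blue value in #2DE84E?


Color: #2DE84E
R = 2D = 45
G = E8 = 232
B = 4E = 78
Blue = 78


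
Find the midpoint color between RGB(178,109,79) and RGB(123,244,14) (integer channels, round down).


Midpoint: each channel = ⌊(C₁+C₂)/2⌋
R: ⌊(178+123)/2⌋ = 150
G: ⌊(109+244)/2⌋ = 176
B: ⌊(79+14)/2⌋ = 46
= RGB(150, 176, 46)


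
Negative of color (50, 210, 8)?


Invert: (255-R, 255-G, 255-B)
R: 255-50 = 205
G: 255-210 = 45
B: 255-8 = 247
= RGB(205, 45, 247)
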